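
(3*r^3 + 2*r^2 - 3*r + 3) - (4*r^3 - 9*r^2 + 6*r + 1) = -r^3 + 11*r^2 - 9*r + 2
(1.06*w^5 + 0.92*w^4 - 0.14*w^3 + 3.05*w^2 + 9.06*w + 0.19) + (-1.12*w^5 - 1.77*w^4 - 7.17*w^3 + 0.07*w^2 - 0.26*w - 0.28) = -0.0600000000000001*w^5 - 0.85*w^4 - 7.31*w^3 + 3.12*w^2 + 8.8*w - 0.09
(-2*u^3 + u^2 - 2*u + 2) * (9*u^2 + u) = -18*u^5 + 7*u^4 - 17*u^3 + 16*u^2 + 2*u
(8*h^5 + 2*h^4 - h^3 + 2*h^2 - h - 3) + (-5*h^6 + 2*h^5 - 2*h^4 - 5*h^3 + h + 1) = -5*h^6 + 10*h^5 - 6*h^3 + 2*h^2 - 2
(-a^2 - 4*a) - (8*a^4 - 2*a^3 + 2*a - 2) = -8*a^4 + 2*a^3 - a^2 - 6*a + 2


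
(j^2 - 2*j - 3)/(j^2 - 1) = (j - 3)/(j - 1)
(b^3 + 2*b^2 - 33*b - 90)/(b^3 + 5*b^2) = 1 - 3/b - 18/b^2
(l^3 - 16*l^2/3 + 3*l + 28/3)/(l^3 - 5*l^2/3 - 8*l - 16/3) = (3*l - 7)/(3*l + 4)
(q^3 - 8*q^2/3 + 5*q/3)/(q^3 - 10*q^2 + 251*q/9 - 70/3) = 3*q*(q - 1)/(3*q^2 - 25*q + 42)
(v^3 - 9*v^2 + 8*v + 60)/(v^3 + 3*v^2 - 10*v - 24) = (v^2 - 11*v + 30)/(v^2 + v - 12)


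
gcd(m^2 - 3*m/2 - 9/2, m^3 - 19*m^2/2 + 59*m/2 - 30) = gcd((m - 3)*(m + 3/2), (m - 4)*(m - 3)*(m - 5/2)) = m - 3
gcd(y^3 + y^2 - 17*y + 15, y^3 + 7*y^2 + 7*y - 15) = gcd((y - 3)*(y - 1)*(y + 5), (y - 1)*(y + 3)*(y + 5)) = y^2 + 4*y - 5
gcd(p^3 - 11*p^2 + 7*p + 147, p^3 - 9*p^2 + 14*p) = p - 7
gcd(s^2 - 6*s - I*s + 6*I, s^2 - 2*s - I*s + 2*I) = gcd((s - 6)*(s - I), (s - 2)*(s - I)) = s - I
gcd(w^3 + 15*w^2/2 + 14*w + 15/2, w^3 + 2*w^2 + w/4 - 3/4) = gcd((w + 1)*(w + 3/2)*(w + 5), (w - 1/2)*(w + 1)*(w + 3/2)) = w^2 + 5*w/2 + 3/2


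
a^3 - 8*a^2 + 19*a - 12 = (a - 4)*(a - 3)*(a - 1)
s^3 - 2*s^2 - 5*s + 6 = (s - 3)*(s - 1)*(s + 2)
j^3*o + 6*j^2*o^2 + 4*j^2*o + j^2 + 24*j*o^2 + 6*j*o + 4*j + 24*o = (j + 4)*(j + 6*o)*(j*o + 1)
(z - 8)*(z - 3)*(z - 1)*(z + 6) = z^4 - 6*z^3 - 37*z^2 + 186*z - 144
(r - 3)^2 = r^2 - 6*r + 9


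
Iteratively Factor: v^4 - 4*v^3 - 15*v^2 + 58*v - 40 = (v - 1)*(v^3 - 3*v^2 - 18*v + 40) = (v - 5)*(v - 1)*(v^2 + 2*v - 8) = (v - 5)*(v - 2)*(v - 1)*(v + 4)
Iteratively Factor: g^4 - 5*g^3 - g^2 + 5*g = (g - 5)*(g^3 - g) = (g - 5)*(g + 1)*(g^2 - g) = (g - 5)*(g - 1)*(g + 1)*(g)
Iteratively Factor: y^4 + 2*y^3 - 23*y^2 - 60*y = (y)*(y^3 + 2*y^2 - 23*y - 60) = y*(y - 5)*(y^2 + 7*y + 12) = y*(y - 5)*(y + 4)*(y + 3)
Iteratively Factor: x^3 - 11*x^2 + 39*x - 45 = (x - 3)*(x^2 - 8*x + 15) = (x - 3)^2*(x - 5)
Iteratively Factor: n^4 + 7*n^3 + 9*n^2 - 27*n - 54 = (n + 3)*(n^3 + 4*n^2 - 3*n - 18) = (n + 3)^2*(n^2 + n - 6) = (n - 2)*(n + 3)^2*(n + 3)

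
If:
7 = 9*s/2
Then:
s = 14/9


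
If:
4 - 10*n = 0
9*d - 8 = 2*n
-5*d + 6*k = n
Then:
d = 44/45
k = 119/135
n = 2/5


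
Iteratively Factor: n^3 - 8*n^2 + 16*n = (n - 4)*(n^2 - 4*n) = (n - 4)^2*(n)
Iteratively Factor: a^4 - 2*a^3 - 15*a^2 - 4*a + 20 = (a + 2)*(a^3 - 4*a^2 - 7*a + 10) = (a - 5)*(a + 2)*(a^2 + a - 2) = (a - 5)*(a - 1)*(a + 2)*(a + 2)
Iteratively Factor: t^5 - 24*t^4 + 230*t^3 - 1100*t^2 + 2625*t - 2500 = (t - 5)*(t^4 - 19*t^3 + 135*t^2 - 425*t + 500) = (t - 5)^2*(t^3 - 14*t^2 + 65*t - 100) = (t - 5)^3*(t^2 - 9*t + 20) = (t - 5)^3*(t - 4)*(t - 5)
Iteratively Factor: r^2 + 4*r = (r)*(r + 4)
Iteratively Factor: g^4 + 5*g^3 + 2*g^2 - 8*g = (g + 4)*(g^3 + g^2 - 2*g) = g*(g + 4)*(g^2 + g - 2) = g*(g + 2)*(g + 4)*(g - 1)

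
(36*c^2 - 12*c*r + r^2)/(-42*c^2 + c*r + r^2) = (-6*c + r)/(7*c + r)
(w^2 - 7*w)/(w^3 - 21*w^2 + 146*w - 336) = w/(w^2 - 14*w + 48)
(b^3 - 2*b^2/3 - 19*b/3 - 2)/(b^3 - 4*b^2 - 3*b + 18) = (b + 1/3)/(b - 3)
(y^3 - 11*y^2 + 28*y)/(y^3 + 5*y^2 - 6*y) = (y^2 - 11*y + 28)/(y^2 + 5*y - 6)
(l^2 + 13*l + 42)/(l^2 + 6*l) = (l + 7)/l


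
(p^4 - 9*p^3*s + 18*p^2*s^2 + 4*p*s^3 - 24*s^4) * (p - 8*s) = p^5 - 17*p^4*s + 90*p^3*s^2 - 140*p^2*s^3 - 56*p*s^4 + 192*s^5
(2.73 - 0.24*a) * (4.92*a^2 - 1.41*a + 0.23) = -1.1808*a^3 + 13.77*a^2 - 3.9045*a + 0.6279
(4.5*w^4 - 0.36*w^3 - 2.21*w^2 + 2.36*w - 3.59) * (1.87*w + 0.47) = 8.415*w^5 + 1.4418*w^4 - 4.3019*w^3 + 3.3745*w^2 - 5.6041*w - 1.6873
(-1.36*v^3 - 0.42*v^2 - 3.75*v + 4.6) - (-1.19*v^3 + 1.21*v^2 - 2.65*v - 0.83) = -0.17*v^3 - 1.63*v^2 - 1.1*v + 5.43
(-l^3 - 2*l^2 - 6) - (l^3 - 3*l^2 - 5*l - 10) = -2*l^3 + l^2 + 5*l + 4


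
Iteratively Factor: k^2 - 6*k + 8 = (k - 2)*(k - 4)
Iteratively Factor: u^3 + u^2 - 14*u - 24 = (u + 2)*(u^2 - u - 12) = (u - 4)*(u + 2)*(u + 3)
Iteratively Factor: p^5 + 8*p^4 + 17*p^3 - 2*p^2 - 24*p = (p + 3)*(p^4 + 5*p^3 + 2*p^2 - 8*p) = (p - 1)*(p + 3)*(p^3 + 6*p^2 + 8*p) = p*(p - 1)*(p + 3)*(p^2 + 6*p + 8) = p*(p - 1)*(p + 2)*(p + 3)*(p + 4)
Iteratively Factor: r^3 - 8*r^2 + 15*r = (r)*(r^2 - 8*r + 15) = r*(r - 3)*(r - 5)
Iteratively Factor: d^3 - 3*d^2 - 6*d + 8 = (d - 4)*(d^2 + d - 2) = (d - 4)*(d - 1)*(d + 2)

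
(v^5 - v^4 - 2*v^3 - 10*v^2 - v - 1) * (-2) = -2*v^5 + 2*v^4 + 4*v^3 + 20*v^2 + 2*v + 2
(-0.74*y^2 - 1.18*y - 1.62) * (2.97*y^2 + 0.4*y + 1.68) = -2.1978*y^4 - 3.8006*y^3 - 6.5266*y^2 - 2.6304*y - 2.7216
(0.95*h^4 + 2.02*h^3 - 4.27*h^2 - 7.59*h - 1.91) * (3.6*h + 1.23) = 3.42*h^5 + 8.4405*h^4 - 12.8874*h^3 - 32.5761*h^2 - 16.2117*h - 2.3493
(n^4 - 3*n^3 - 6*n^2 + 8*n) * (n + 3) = n^5 - 15*n^3 - 10*n^2 + 24*n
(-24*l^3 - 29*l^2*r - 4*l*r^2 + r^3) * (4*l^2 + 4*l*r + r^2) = -96*l^5 - 212*l^4*r - 156*l^3*r^2 - 41*l^2*r^3 + r^5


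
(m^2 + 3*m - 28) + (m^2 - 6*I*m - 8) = 2*m^2 + 3*m - 6*I*m - 36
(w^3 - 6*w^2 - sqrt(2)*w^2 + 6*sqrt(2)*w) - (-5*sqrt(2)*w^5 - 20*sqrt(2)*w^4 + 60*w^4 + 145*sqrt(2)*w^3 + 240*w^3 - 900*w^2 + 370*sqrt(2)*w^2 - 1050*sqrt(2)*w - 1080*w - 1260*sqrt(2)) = 5*sqrt(2)*w^5 - 60*w^4 + 20*sqrt(2)*w^4 - 239*w^3 - 145*sqrt(2)*w^3 - 371*sqrt(2)*w^2 + 894*w^2 + 1080*w + 1056*sqrt(2)*w + 1260*sqrt(2)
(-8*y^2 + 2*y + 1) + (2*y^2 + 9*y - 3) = -6*y^2 + 11*y - 2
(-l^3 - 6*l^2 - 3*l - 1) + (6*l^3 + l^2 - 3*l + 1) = 5*l^3 - 5*l^2 - 6*l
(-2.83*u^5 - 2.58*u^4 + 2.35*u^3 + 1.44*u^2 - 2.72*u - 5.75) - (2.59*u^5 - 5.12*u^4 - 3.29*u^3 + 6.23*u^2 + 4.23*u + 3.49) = -5.42*u^5 + 2.54*u^4 + 5.64*u^3 - 4.79*u^2 - 6.95*u - 9.24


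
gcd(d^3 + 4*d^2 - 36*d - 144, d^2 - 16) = d + 4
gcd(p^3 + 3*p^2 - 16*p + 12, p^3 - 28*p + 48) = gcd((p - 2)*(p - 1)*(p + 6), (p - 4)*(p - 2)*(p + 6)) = p^2 + 4*p - 12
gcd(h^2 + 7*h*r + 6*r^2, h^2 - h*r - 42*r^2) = h + 6*r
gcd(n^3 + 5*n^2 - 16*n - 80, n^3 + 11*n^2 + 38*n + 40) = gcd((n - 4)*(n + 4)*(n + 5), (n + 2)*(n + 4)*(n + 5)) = n^2 + 9*n + 20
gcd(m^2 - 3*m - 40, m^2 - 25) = m + 5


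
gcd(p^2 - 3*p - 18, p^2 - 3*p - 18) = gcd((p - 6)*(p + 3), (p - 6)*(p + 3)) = p^2 - 3*p - 18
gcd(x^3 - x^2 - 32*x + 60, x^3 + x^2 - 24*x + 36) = x^2 + 4*x - 12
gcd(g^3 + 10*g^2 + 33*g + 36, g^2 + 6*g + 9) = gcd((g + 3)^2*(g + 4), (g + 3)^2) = g^2 + 6*g + 9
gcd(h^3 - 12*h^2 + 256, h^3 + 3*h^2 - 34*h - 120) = h + 4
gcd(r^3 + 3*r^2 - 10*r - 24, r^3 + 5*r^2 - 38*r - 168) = r + 4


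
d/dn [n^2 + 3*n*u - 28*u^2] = 2*n + 3*u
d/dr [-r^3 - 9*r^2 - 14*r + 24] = -3*r^2 - 18*r - 14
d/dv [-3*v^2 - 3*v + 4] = -6*v - 3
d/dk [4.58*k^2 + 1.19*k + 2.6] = 9.16*k + 1.19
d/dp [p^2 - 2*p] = 2*p - 2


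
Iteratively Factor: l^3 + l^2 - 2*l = (l - 1)*(l^2 + 2*l) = l*(l - 1)*(l + 2)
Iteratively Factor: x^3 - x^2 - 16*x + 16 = (x - 4)*(x^2 + 3*x - 4) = (x - 4)*(x - 1)*(x + 4)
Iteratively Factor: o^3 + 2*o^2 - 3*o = (o + 3)*(o^2 - o) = (o - 1)*(o + 3)*(o)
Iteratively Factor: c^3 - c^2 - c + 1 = (c - 1)*(c^2 - 1) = (c - 1)*(c + 1)*(c - 1)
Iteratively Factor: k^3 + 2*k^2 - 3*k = (k)*(k^2 + 2*k - 3) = k*(k - 1)*(k + 3)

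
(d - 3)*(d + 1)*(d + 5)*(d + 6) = d^4 + 9*d^3 + 5*d^2 - 93*d - 90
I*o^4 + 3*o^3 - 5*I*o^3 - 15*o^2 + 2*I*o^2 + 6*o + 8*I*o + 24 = (o - 4)*(o - 2)*(o - 3*I)*(I*o + I)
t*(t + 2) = t^2 + 2*t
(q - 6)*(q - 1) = q^2 - 7*q + 6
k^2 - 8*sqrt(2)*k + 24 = (k - 6*sqrt(2))*(k - 2*sqrt(2))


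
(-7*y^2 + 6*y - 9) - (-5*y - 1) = -7*y^2 + 11*y - 8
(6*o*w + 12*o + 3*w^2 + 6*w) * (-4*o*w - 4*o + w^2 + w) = -24*o^2*w^2 - 72*o^2*w - 48*o^2 - 6*o*w^3 - 18*o*w^2 - 12*o*w + 3*w^4 + 9*w^3 + 6*w^2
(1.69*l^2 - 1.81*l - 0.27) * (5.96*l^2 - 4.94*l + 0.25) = 10.0724*l^4 - 19.1362*l^3 + 7.7547*l^2 + 0.8813*l - 0.0675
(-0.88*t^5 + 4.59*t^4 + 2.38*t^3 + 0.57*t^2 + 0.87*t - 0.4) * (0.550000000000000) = -0.484*t^5 + 2.5245*t^4 + 1.309*t^3 + 0.3135*t^2 + 0.4785*t - 0.22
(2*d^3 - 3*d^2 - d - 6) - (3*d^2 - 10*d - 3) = 2*d^3 - 6*d^2 + 9*d - 3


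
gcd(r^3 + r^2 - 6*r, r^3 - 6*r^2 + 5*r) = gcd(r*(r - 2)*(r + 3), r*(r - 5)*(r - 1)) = r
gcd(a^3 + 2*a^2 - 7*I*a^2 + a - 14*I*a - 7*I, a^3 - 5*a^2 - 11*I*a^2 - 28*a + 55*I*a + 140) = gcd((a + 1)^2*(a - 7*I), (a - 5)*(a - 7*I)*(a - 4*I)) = a - 7*I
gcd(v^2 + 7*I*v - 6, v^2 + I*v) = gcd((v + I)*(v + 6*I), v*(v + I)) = v + I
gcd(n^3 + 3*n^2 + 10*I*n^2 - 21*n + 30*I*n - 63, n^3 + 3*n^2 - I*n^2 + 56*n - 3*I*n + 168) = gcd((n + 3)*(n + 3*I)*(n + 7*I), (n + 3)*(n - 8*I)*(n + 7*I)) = n^2 + n*(3 + 7*I) + 21*I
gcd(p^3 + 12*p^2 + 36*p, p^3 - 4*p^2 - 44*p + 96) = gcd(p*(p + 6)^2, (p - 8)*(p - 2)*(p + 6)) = p + 6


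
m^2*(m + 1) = m^3 + m^2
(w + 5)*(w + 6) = w^2 + 11*w + 30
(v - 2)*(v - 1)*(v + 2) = v^3 - v^2 - 4*v + 4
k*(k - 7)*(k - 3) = k^3 - 10*k^2 + 21*k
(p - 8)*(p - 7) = p^2 - 15*p + 56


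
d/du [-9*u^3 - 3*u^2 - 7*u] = -27*u^2 - 6*u - 7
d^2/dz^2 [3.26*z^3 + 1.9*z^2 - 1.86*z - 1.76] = 19.56*z + 3.8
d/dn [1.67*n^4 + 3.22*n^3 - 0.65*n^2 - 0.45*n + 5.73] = 6.68*n^3 + 9.66*n^2 - 1.3*n - 0.45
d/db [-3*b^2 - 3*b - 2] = -6*b - 3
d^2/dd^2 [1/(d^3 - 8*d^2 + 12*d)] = 2*(d*(8 - 3*d)*(d^2 - 8*d + 12) + (3*d^2 - 16*d + 12)^2)/(d^3*(d^2 - 8*d + 12)^3)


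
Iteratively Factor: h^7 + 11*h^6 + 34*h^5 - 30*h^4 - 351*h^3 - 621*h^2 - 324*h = (h + 3)*(h^6 + 8*h^5 + 10*h^4 - 60*h^3 - 171*h^2 - 108*h) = (h - 3)*(h + 3)*(h^5 + 11*h^4 + 43*h^3 + 69*h^2 + 36*h) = (h - 3)*(h + 3)^2*(h^4 + 8*h^3 + 19*h^2 + 12*h) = (h - 3)*(h + 1)*(h + 3)^2*(h^3 + 7*h^2 + 12*h) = h*(h - 3)*(h + 1)*(h + 3)^2*(h^2 + 7*h + 12) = h*(h - 3)*(h + 1)*(h + 3)^2*(h + 4)*(h + 3)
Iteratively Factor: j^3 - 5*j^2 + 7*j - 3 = (j - 1)*(j^2 - 4*j + 3) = (j - 3)*(j - 1)*(j - 1)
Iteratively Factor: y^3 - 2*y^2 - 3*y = (y)*(y^2 - 2*y - 3) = y*(y + 1)*(y - 3)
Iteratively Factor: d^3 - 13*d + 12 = (d + 4)*(d^2 - 4*d + 3) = (d - 1)*(d + 4)*(d - 3)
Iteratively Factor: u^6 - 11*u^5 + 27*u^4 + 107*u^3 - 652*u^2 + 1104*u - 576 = (u - 3)*(u^5 - 8*u^4 + 3*u^3 + 116*u^2 - 304*u + 192) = (u - 4)*(u - 3)*(u^4 - 4*u^3 - 13*u^2 + 64*u - 48) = (u - 4)*(u - 3)^2*(u^3 - u^2 - 16*u + 16) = (u - 4)*(u - 3)^2*(u + 4)*(u^2 - 5*u + 4) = (u - 4)^2*(u - 3)^2*(u + 4)*(u - 1)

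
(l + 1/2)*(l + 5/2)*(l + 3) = l^3 + 6*l^2 + 41*l/4 + 15/4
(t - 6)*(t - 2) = t^2 - 8*t + 12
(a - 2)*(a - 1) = a^2 - 3*a + 2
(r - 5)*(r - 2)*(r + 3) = r^3 - 4*r^2 - 11*r + 30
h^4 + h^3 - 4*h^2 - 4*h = h*(h - 2)*(h + 1)*(h + 2)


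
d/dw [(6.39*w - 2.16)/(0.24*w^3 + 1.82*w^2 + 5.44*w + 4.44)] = (-3.0672*w^3 - 10.0746*w^2 + 7.8624*w + 40.122)/(0.0576*w^6 + 0.8736*w^5 + 5.9236*w^4 + 21.9328*w^3 + 45.7552*w^2 + 48.3072*w + 19.7136)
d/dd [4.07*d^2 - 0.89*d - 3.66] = 8.14*d - 0.89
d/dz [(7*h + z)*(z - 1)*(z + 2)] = 14*h*z + 7*h + 3*z^2 + 2*z - 2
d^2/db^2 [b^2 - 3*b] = 2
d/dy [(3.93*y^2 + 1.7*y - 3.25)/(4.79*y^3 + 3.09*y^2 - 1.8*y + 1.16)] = (-18.8247*y^4 - 16.286*y^3 + 34.3755*y^2 + 29.2026*y - 3.878)/(22.9441*y^6 + 29.6022*y^5 - 7.6959*y^4 - 0.0112000000000005*y^3 + 10.4088*y^2 - 4.176*y + 1.3456)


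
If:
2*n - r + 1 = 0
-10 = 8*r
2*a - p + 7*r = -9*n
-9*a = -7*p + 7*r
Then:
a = 987/40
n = -9/8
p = 1219/40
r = -5/4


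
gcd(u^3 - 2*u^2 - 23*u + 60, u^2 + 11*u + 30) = u + 5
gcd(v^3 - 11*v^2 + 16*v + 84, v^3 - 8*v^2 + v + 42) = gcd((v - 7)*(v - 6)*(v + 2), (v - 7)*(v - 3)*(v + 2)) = v^2 - 5*v - 14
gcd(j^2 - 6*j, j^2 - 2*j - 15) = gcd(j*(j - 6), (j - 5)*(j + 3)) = 1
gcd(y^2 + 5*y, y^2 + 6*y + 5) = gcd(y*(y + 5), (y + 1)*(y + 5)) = y + 5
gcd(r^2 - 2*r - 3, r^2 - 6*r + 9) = r - 3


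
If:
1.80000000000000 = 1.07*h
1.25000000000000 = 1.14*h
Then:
No Solution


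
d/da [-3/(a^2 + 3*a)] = 3*(2*a + 3)/(a^2*(a + 3)^2)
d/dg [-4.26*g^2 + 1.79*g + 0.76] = 1.79 - 8.52*g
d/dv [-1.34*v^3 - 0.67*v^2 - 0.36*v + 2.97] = -4.02*v^2 - 1.34*v - 0.36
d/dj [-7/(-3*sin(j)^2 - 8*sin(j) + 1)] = -14*(3*sin(j) + 4)*cos(j)/(3*sin(j)^2 + 8*sin(j) - 1)^2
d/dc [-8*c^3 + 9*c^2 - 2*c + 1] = -24*c^2 + 18*c - 2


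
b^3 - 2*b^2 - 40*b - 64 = (b - 8)*(b + 2)*(b + 4)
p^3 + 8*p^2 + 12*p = p*(p + 2)*(p + 6)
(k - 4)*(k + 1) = k^2 - 3*k - 4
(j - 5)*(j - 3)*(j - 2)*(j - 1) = j^4 - 11*j^3 + 41*j^2 - 61*j + 30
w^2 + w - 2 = (w - 1)*(w + 2)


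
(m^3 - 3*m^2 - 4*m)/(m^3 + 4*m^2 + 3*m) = (m - 4)/(m + 3)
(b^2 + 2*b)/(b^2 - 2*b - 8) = b/(b - 4)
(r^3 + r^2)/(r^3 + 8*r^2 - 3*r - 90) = r^2*(r + 1)/(r^3 + 8*r^2 - 3*r - 90)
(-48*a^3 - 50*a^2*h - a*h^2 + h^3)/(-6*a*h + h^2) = (48*a^3 + 50*a^2*h + a*h^2 - h^3)/(h*(6*a - h))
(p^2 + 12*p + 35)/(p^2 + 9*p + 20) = (p + 7)/(p + 4)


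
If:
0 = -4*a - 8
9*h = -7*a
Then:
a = -2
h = 14/9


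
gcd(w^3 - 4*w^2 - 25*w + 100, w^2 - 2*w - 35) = w + 5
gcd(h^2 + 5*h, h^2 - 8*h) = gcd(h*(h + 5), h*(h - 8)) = h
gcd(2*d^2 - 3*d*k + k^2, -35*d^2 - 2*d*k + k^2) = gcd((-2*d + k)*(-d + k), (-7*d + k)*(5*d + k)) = 1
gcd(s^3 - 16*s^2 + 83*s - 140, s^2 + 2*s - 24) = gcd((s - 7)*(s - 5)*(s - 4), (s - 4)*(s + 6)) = s - 4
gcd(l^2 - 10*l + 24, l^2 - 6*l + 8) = l - 4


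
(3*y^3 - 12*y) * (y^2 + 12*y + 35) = 3*y^5 + 36*y^4 + 93*y^3 - 144*y^2 - 420*y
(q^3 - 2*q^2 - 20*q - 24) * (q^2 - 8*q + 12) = q^5 - 10*q^4 + 8*q^3 + 112*q^2 - 48*q - 288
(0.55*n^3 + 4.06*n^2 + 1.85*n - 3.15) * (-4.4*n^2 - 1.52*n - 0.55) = -2.42*n^5 - 18.7*n^4 - 14.6137*n^3 + 8.815*n^2 + 3.7705*n + 1.7325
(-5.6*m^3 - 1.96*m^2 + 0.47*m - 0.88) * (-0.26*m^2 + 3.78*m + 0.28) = 1.456*m^5 - 20.6584*m^4 - 9.099*m^3 + 1.4566*m^2 - 3.1948*m - 0.2464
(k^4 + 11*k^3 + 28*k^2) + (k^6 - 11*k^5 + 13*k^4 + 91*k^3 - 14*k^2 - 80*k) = k^6 - 11*k^5 + 14*k^4 + 102*k^3 + 14*k^2 - 80*k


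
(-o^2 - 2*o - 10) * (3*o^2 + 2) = -3*o^4 - 6*o^3 - 32*o^2 - 4*o - 20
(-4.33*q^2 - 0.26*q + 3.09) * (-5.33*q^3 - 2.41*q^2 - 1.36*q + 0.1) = 23.0789*q^5 + 11.8211*q^4 - 9.9543*q^3 - 7.5263*q^2 - 4.2284*q + 0.309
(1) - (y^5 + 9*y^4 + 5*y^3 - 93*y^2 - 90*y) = -y^5 - 9*y^4 - 5*y^3 + 93*y^2 + 90*y + 1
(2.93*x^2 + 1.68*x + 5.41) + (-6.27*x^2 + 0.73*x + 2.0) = -3.34*x^2 + 2.41*x + 7.41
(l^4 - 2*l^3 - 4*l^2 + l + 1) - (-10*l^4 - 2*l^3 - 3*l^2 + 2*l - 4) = 11*l^4 - l^2 - l + 5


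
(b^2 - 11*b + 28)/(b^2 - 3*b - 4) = (b - 7)/(b + 1)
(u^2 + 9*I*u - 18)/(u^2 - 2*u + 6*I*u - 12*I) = (u + 3*I)/(u - 2)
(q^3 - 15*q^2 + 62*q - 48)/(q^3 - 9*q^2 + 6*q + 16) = (q^2 - 7*q + 6)/(q^2 - q - 2)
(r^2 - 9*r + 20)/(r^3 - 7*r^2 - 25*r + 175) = (r - 4)/(r^2 - 2*r - 35)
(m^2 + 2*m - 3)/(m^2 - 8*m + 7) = (m + 3)/(m - 7)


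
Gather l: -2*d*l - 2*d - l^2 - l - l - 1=-2*d - l^2 + l*(-2*d - 2) - 1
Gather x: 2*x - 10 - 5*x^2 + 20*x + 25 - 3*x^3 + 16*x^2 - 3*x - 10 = -3*x^3 + 11*x^2 + 19*x + 5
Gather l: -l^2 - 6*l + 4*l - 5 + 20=-l^2 - 2*l + 15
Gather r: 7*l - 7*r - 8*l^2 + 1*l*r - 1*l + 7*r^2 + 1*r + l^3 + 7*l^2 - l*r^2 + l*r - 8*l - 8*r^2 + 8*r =l^3 - l^2 - 2*l + r^2*(-l - 1) + r*(2*l + 2)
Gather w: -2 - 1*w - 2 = -w - 4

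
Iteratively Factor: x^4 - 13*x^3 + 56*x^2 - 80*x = (x - 4)*(x^3 - 9*x^2 + 20*x) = (x - 5)*(x - 4)*(x^2 - 4*x) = x*(x - 5)*(x - 4)*(x - 4)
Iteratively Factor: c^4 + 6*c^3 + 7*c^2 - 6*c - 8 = (c + 2)*(c^3 + 4*c^2 - c - 4) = (c + 1)*(c + 2)*(c^2 + 3*c - 4) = (c + 1)*(c + 2)*(c + 4)*(c - 1)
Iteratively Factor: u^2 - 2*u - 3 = (u - 3)*(u + 1)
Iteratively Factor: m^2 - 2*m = (m)*(m - 2)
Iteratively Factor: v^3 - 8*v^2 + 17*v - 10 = (v - 2)*(v^2 - 6*v + 5) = (v - 2)*(v - 1)*(v - 5)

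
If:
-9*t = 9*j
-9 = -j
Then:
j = 9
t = -9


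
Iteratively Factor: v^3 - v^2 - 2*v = (v + 1)*(v^2 - 2*v) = (v - 2)*(v + 1)*(v)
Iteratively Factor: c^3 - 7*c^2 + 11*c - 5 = (c - 5)*(c^2 - 2*c + 1) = (c - 5)*(c - 1)*(c - 1)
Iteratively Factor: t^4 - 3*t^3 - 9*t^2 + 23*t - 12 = (t - 1)*(t^3 - 2*t^2 - 11*t + 12) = (t - 1)*(t + 3)*(t^2 - 5*t + 4) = (t - 4)*(t - 1)*(t + 3)*(t - 1)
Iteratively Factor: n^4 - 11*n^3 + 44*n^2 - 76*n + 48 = (n - 3)*(n^3 - 8*n^2 + 20*n - 16) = (n - 4)*(n - 3)*(n^2 - 4*n + 4) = (n - 4)*(n - 3)*(n - 2)*(n - 2)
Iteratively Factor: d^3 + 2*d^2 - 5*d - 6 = (d + 1)*(d^2 + d - 6) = (d + 1)*(d + 3)*(d - 2)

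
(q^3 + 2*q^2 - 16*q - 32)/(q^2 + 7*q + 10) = (q^2 - 16)/(q + 5)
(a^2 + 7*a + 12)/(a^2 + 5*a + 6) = (a + 4)/(a + 2)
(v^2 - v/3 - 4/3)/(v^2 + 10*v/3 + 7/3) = (3*v - 4)/(3*v + 7)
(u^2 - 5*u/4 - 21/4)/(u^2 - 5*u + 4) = (4*u^2 - 5*u - 21)/(4*(u^2 - 5*u + 4))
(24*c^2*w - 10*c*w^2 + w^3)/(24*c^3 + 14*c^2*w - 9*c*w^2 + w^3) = w/(c + w)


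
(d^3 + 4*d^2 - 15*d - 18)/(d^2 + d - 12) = (d^2 + 7*d + 6)/(d + 4)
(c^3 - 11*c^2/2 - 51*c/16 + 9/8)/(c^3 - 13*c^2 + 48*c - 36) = (c^2 + c/2 - 3/16)/(c^2 - 7*c + 6)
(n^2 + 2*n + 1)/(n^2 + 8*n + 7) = (n + 1)/(n + 7)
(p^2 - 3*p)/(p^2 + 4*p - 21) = p/(p + 7)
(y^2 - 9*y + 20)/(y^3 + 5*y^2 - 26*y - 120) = (y - 4)/(y^2 + 10*y + 24)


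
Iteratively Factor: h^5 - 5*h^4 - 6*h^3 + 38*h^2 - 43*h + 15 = (h - 1)*(h^4 - 4*h^3 - 10*h^2 + 28*h - 15) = (h - 1)^2*(h^3 - 3*h^2 - 13*h + 15) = (h - 1)^3*(h^2 - 2*h - 15) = (h - 1)^3*(h + 3)*(h - 5)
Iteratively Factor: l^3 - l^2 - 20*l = (l - 5)*(l^2 + 4*l) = (l - 5)*(l + 4)*(l)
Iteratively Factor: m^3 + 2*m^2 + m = (m + 1)*(m^2 + m) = (m + 1)^2*(m)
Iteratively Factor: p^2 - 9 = (p - 3)*(p + 3)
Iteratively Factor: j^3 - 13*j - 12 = (j - 4)*(j^2 + 4*j + 3) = (j - 4)*(j + 3)*(j + 1)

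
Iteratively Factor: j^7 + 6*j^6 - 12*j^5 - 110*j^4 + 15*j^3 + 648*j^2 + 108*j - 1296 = (j - 2)*(j^6 + 8*j^5 + 4*j^4 - 102*j^3 - 189*j^2 + 270*j + 648) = (j - 2)*(j + 3)*(j^5 + 5*j^4 - 11*j^3 - 69*j^2 + 18*j + 216) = (j - 2)^2*(j + 3)*(j^4 + 7*j^3 + 3*j^2 - 63*j - 108) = (j - 3)*(j - 2)^2*(j + 3)*(j^3 + 10*j^2 + 33*j + 36) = (j - 3)*(j - 2)^2*(j + 3)^2*(j^2 + 7*j + 12) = (j - 3)*(j - 2)^2*(j + 3)^2*(j + 4)*(j + 3)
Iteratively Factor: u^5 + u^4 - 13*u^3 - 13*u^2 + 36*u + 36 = (u - 3)*(u^4 + 4*u^3 - u^2 - 16*u - 12) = (u - 3)*(u - 2)*(u^3 + 6*u^2 + 11*u + 6) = (u - 3)*(u - 2)*(u + 1)*(u^2 + 5*u + 6) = (u - 3)*(u - 2)*(u + 1)*(u + 2)*(u + 3)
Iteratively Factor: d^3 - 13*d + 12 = (d - 3)*(d^2 + 3*d - 4) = (d - 3)*(d - 1)*(d + 4)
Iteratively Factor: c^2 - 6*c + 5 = (c - 5)*(c - 1)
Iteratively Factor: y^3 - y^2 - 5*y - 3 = (y - 3)*(y^2 + 2*y + 1) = (y - 3)*(y + 1)*(y + 1)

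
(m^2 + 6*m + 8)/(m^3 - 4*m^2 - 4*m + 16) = (m + 4)/(m^2 - 6*m + 8)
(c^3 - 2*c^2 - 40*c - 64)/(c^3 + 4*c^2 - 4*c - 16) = (c - 8)/(c - 2)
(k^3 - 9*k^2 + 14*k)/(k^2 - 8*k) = (k^2 - 9*k + 14)/(k - 8)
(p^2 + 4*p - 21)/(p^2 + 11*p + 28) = (p - 3)/(p + 4)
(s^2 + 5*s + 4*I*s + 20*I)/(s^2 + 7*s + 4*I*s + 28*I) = (s + 5)/(s + 7)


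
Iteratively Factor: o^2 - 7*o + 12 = (o - 4)*(o - 3)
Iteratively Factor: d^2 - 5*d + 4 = (d - 4)*(d - 1)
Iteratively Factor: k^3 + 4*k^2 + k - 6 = (k + 2)*(k^2 + 2*k - 3) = (k + 2)*(k + 3)*(k - 1)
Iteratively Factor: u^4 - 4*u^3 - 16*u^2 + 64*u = (u)*(u^3 - 4*u^2 - 16*u + 64) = u*(u + 4)*(u^2 - 8*u + 16) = u*(u - 4)*(u + 4)*(u - 4)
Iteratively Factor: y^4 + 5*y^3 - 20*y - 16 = (y - 2)*(y^3 + 7*y^2 + 14*y + 8) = (y - 2)*(y + 1)*(y^2 + 6*y + 8) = (y - 2)*(y + 1)*(y + 2)*(y + 4)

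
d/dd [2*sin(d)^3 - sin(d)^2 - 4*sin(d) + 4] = 2*(3*sin(d)^2 - sin(d) - 2)*cos(d)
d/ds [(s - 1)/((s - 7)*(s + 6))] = (-s^2 + 2*s - 43)/(s^4 - 2*s^3 - 83*s^2 + 84*s + 1764)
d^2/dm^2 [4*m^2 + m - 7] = 8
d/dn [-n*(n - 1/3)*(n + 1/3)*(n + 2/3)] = -4*n^3 - 2*n^2 + 2*n/9 + 2/27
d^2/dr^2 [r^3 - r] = 6*r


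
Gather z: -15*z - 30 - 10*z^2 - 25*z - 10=-10*z^2 - 40*z - 40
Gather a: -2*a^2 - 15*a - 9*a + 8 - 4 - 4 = -2*a^2 - 24*a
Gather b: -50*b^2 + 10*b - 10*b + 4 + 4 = 8 - 50*b^2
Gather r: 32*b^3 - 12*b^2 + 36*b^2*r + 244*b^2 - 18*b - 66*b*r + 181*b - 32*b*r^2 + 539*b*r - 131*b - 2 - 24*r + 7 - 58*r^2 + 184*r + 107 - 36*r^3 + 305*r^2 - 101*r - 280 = 32*b^3 + 232*b^2 + 32*b - 36*r^3 + r^2*(247 - 32*b) + r*(36*b^2 + 473*b + 59) - 168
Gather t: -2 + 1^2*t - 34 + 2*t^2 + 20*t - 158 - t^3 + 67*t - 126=-t^3 + 2*t^2 + 88*t - 320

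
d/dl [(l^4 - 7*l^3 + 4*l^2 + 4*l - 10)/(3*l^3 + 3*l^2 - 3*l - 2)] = (3*l^6 + 6*l^5 - 42*l^4 + 10*l^3 + 108*l^2 + 44*l - 38)/(9*l^6 + 18*l^5 - 9*l^4 - 30*l^3 - 3*l^2 + 12*l + 4)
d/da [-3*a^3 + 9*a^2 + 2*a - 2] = -9*a^2 + 18*a + 2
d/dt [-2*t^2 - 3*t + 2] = -4*t - 3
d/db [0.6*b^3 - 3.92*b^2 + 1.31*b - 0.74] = 1.8*b^2 - 7.84*b + 1.31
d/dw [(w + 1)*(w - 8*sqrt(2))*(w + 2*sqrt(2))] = 3*w^2 - 12*sqrt(2)*w + 2*w - 32 - 6*sqrt(2)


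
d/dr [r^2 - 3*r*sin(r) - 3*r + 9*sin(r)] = -3*r*cos(r) + 2*r - 3*sin(r) + 9*cos(r) - 3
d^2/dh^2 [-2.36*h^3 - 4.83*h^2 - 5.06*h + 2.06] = -14.16*h - 9.66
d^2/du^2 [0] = 0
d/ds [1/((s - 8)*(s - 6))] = 2*(7 - s)/(s^4 - 28*s^3 + 292*s^2 - 1344*s + 2304)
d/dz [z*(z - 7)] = 2*z - 7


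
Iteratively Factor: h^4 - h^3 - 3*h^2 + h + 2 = (h - 1)*(h^3 - 3*h - 2) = (h - 1)*(h + 1)*(h^2 - h - 2) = (h - 1)*(h + 1)^2*(h - 2)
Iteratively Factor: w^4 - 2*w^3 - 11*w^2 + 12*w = (w - 4)*(w^3 + 2*w^2 - 3*w) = w*(w - 4)*(w^2 + 2*w - 3) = w*(w - 4)*(w + 3)*(w - 1)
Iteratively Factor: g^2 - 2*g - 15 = (g - 5)*(g + 3)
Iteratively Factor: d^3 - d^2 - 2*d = (d + 1)*(d^2 - 2*d) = d*(d + 1)*(d - 2)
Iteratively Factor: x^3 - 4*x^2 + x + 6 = (x + 1)*(x^2 - 5*x + 6) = (x - 2)*(x + 1)*(x - 3)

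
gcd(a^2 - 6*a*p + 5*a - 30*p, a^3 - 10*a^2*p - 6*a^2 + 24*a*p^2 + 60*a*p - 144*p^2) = -a + 6*p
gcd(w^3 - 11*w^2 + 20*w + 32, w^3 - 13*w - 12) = w^2 - 3*w - 4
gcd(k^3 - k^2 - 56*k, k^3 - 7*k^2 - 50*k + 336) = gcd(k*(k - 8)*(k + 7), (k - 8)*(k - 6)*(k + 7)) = k^2 - k - 56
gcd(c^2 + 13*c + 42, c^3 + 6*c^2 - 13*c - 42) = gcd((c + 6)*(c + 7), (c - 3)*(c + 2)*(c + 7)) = c + 7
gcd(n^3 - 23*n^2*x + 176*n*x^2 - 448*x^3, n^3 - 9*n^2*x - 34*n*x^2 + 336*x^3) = n^2 - 15*n*x + 56*x^2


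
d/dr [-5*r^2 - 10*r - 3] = -10*r - 10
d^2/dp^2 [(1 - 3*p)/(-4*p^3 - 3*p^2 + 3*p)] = 6*(48*p^5 + 4*p^4 - 11*p^3 + 3*p^2 + 9*p - 3)/(p^3*(64*p^6 + 144*p^5 - 36*p^4 - 189*p^3 + 27*p^2 + 81*p - 27))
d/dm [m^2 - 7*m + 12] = 2*m - 7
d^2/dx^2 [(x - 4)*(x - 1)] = 2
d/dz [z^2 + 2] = 2*z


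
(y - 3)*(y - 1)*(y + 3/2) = y^3 - 5*y^2/2 - 3*y + 9/2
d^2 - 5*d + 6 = (d - 3)*(d - 2)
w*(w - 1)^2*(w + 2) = w^4 - 3*w^2 + 2*w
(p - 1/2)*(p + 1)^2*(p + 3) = p^4 + 9*p^3/2 + 9*p^2/2 - p/2 - 3/2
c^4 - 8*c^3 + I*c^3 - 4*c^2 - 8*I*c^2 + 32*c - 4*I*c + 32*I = (c - 8)*(c - 2)*(c + 2)*(c + I)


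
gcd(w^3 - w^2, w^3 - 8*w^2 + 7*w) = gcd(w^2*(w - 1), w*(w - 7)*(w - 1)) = w^2 - w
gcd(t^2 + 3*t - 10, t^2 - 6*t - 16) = 1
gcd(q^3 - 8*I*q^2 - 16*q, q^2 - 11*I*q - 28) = q - 4*I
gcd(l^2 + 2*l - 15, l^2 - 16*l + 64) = 1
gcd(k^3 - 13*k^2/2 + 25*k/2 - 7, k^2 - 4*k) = 1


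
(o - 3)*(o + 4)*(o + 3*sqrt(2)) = o^3 + o^2 + 3*sqrt(2)*o^2 - 12*o + 3*sqrt(2)*o - 36*sqrt(2)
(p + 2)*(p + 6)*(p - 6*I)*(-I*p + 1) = -I*p^4 - 5*p^3 - 8*I*p^3 - 40*p^2 - 18*I*p^2 - 60*p - 48*I*p - 72*I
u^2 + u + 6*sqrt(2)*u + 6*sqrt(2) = (u + 1)*(u + 6*sqrt(2))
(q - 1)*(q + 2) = q^2 + q - 2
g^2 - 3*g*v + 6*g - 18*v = (g + 6)*(g - 3*v)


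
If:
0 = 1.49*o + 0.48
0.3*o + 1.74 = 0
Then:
No Solution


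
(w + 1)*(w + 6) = w^2 + 7*w + 6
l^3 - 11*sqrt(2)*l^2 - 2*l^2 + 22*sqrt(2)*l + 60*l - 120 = (l - 2)*(l - 6*sqrt(2))*(l - 5*sqrt(2))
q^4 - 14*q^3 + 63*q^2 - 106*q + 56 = (q - 7)*(q - 4)*(q - 2)*(q - 1)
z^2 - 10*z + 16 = (z - 8)*(z - 2)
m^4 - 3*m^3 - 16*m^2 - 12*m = m*(m - 6)*(m + 1)*(m + 2)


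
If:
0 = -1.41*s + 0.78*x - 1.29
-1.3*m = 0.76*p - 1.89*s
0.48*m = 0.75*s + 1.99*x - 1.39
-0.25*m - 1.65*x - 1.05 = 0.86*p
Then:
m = 2.35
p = -4.46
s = -0.18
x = 1.33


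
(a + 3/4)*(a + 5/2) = a^2 + 13*a/4 + 15/8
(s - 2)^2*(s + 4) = s^3 - 12*s + 16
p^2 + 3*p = p*(p + 3)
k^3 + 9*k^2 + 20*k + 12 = (k + 1)*(k + 2)*(k + 6)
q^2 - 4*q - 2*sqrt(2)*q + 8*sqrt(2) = (q - 4)*(q - 2*sqrt(2))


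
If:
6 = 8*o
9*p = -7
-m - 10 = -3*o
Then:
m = -31/4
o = 3/4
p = -7/9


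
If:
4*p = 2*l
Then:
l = 2*p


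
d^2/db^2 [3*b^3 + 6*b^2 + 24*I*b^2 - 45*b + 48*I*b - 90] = 18*b + 12 + 48*I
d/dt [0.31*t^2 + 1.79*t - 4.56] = 0.62*t + 1.79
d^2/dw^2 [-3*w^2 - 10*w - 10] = -6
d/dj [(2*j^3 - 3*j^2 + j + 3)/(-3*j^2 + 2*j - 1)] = (-6*j^4 + 8*j^3 - 9*j^2 + 24*j - 7)/(9*j^4 - 12*j^3 + 10*j^2 - 4*j + 1)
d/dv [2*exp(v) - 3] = 2*exp(v)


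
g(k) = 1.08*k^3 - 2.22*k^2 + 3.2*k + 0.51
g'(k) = 3.24*k^2 - 4.44*k + 3.2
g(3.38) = 27.67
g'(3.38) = 25.21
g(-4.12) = -125.89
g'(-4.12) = 76.49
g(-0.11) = 0.13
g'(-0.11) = 3.73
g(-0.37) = -1.03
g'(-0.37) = 5.29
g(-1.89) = -20.76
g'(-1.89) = 23.17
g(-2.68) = -44.80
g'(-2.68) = 38.37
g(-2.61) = -42.17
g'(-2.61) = 36.86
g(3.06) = 20.46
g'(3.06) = 19.95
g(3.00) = 19.29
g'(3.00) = 19.04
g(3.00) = 19.29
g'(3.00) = 19.04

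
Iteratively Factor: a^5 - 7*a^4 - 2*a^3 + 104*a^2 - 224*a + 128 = (a - 2)*(a^4 - 5*a^3 - 12*a^2 + 80*a - 64) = (a - 4)*(a - 2)*(a^3 - a^2 - 16*a + 16) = (a - 4)*(a - 2)*(a + 4)*(a^2 - 5*a + 4) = (a - 4)*(a - 2)*(a - 1)*(a + 4)*(a - 4)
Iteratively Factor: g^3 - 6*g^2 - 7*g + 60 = (g - 5)*(g^2 - g - 12) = (g - 5)*(g + 3)*(g - 4)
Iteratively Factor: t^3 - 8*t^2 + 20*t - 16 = (t - 4)*(t^2 - 4*t + 4) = (t - 4)*(t - 2)*(t - 2)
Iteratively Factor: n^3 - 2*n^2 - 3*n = (n)*(n^2 - 2*n - 3) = n*(n - 3)*(n + 1)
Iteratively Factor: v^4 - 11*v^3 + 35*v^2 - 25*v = (v - 5)*(v^3 - 6*v^2 + 5*v) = v*(v - 5)*(v^2 - 6*v + 5) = v*(v - 5)^2*(v - 1)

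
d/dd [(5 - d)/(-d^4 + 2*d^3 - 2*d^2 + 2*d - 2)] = (d^4 - 2*d^3 + 2*d^2 - 2*d - 2*(d - 5)*(2*d^3 - 3*d^2 + 2*d - 1) + 2)/(d^4 - 2*d^3 + 2*d^2 - 2*d + 2)^2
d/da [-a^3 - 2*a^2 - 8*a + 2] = -3*a^2 - 4*a - 8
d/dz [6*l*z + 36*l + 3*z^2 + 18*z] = 6*l + 6*z + 18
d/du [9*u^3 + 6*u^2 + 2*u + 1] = 27*u^2 + 12*u + 2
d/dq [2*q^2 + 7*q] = 4*q + 7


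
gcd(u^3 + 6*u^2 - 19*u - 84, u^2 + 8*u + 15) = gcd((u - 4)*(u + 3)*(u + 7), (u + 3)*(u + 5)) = u + 3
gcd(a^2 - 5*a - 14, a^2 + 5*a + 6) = a + 2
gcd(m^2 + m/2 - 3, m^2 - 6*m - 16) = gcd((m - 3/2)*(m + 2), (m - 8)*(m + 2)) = m + 2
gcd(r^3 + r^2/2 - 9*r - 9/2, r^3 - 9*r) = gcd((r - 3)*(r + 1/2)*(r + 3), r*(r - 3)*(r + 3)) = r^2 - 9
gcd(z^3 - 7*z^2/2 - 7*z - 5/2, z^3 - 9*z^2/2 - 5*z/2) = z^2 - 9*z/2 - 5/2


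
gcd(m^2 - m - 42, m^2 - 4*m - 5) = 1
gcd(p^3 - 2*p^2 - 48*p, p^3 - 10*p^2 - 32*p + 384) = p^2 - 2*p - 48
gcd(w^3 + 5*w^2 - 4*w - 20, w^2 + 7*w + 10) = w^2 + 7*w + 10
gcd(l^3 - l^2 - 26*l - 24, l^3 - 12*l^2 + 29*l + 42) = l^2 - 5*l - 6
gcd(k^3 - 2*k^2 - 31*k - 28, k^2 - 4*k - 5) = k + 1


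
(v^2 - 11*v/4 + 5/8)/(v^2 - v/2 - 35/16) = 2*(-8*v^2 + 22*v - 5)/(-16*v^2 + 8*v + 35)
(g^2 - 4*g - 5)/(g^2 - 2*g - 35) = (-g^2 + 4*g + 5)/(-g^2 + 2*g + 35)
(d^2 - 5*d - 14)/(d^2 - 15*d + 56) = (d + 2)/(d - 8)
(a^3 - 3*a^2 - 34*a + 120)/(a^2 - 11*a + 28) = (a^2 + a - 30)/(a - 7)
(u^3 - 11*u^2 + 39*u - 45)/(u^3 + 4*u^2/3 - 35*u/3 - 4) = 3*(u^2 - 8*u + 15)/(3*u^2 + 13*u + 4)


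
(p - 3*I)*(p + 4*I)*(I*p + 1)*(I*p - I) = -p^4 + p^3 - 13*p^2 + 13*p + 12*I*p - 12*I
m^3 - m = m*(m - 1)*(m + 1)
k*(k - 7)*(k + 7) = k^3 - 49*k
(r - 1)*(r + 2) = r^2 + r - 2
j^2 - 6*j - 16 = (j - 8)*(j + 2)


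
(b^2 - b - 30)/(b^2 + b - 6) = (b^2 - b - 30)/(b^2 + b - 6)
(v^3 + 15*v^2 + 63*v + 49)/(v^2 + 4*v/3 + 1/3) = 3*(v^2 + 14*v + 49)/(3*v + 1)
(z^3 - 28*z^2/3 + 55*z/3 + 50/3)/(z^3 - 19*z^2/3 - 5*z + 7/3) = (3*z^3 - 28*z^2 + 55*z + 50)/(3*z^3 - 19*z^2 - 15*z + 7)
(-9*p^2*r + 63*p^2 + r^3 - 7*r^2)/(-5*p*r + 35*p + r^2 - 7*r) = (9*p^2 - r^2)/(5*p - r)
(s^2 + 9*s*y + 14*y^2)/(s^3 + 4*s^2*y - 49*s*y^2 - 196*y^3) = (-s - 2*y)/(-s^2 + 3*s*y + 28*y^2)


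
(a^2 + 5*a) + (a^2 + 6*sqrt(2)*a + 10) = 2*a^2 + 5*a + 6*sqrt(2)*a + 10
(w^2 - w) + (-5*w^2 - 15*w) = -4*w^2 - 16*w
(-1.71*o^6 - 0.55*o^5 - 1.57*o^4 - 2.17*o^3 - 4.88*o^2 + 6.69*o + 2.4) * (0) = 0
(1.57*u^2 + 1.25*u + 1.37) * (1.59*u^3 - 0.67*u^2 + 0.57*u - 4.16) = 2.4963*u^5 + 0.9356*u^4 + 2.2357*u^3 - 6.7366*u^2 - 4.4191*u - 5.6992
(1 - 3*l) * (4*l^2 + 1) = -12*l^3 + 4*l^2 - 3*l + 1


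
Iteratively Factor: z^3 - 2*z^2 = (z - 2)*(z^2) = z*(z - 2)*(z)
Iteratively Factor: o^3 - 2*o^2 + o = (o - 1)*(o^2 - o) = (o - 1)^2*(o)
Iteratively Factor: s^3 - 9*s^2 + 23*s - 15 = (s - 5)*(s^2 - 4*s + 3) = (s - 5)*(s - 1)*(s - 3)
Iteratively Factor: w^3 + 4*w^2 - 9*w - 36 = (w + 4)*(w^2 - 9) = (w + 3)*(w + 4)*(w - 3)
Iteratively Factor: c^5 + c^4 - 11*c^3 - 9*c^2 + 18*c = (c)*(c^4 + c^3 - 11*c^2 - 9*c + 18) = c*(c - 3)*(c^3 + 4*c^2 + c - 6) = c*(c - 3)*(c - 1)*(c^2 + 5*c + 6) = c*(c - 3)*(c - 1)*(c + 2)*(c + 3)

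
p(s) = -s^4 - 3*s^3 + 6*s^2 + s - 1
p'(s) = -4*s^3 - 9*s^2 + 12*s + 1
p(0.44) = 0.31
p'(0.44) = 4.20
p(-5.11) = -130.98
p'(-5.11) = 238.40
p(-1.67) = 20.26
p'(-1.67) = -25.51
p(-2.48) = 41.35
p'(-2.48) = -23.10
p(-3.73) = 40.86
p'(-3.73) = 38.60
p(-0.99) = 5.84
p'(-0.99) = -15.82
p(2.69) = -65.65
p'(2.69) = -109.71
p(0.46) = 0.39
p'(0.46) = 4.23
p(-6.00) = -439.00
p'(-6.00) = 469.00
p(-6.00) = -439.00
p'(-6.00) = 469.00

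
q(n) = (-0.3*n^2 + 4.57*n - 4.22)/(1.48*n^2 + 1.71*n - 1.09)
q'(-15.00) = -0.02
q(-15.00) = -0.46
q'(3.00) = -0.08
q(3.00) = 0.39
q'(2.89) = -0.08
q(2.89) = 0.40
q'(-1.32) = -47.07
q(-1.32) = 14.02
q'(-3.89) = -0.74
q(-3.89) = -1.81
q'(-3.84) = -0.77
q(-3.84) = -1.85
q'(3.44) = -0.08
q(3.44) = 0.36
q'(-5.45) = -0.25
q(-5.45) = -1.13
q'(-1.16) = -19.48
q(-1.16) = 9.17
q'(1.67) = 0.11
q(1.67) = 0.44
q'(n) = (4.57 - 0.6*n)/(1.48*n^2 + 1.71*n - 1.09) + (-2.96*n - 1.71)*(-0.3*n^2 + 4.57*n - 4.22)/(1.48*n^2 + 1.71*n - 1.09)^2 = (-7.2766*n^2 + 13.1452*n + 2.2349)/(2.1904*n^4 + 5.0616*n^3 - 0.302300000000001*n^2 - 3.7278*n + 1.1881)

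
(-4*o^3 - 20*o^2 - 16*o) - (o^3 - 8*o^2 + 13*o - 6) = -5*o^3 - 12*o^2 - 29*o + 6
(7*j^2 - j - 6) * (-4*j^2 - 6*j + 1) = -28*j^4 - 38*j^3 + 37*j^2 + 35*j - 6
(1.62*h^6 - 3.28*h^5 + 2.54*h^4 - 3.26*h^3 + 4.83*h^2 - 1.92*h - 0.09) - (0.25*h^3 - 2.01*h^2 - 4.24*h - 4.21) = 1.62*h^6 - 3.28*h^5 + 2.54*h^4 - 3.51*h^3 + 6.84*h^2 + 2.32*h + 4.12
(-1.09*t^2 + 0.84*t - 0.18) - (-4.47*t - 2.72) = -1.09*t^2 + 5.31*t + 2.54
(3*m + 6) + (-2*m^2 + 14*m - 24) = -2*m^2 + 17*m - 18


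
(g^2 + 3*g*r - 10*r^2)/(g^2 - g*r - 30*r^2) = (-g + 2*r)/(-g + 6*r)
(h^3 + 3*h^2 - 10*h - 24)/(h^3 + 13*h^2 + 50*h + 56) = (h - 3)/(h + 7)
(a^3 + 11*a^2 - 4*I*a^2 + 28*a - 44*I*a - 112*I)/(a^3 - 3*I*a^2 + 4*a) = (a^2 + 11*a + 28)/(a*(a + I))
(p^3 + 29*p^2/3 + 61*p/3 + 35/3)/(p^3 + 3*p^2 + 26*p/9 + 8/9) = 3*(3*p^2 + 26*p + 35)/(9*p^2 + 18*p + 8)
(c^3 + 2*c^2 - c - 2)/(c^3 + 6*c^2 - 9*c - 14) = (c^2 + c - 2)/(c^2 + 5*c - 14)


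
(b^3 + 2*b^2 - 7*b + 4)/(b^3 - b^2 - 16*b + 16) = (b - 1)/(b - 4)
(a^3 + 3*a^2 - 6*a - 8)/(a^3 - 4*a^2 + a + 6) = (a + 4)/(a - 3)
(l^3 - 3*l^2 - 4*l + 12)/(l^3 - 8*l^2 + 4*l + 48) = (l^2 - 5*l + 6)/(l^2 - 10*l + 24)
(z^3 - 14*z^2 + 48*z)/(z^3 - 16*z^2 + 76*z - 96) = z/(z - 2)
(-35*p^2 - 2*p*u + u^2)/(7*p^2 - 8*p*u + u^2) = (-5*p - u)/(p - u)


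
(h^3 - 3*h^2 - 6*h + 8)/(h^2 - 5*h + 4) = h + 2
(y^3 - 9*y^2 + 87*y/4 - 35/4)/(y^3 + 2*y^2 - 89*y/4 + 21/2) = (y - 5)/(y + 6)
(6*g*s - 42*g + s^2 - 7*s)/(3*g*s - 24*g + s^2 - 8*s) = (6*g*s - 42*g + s^2 - 7*s)/(3*g*s - 24*g + s^2 - 8*s)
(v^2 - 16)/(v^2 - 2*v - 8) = (v + 4)/(v + 2)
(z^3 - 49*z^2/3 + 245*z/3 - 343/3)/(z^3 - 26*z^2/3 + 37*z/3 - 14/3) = (3*z^2 - 28*z + 49)/(3*z^2 - 5*z + 2)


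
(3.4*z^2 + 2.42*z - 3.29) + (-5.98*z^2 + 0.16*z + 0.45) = -2.58*z^2 + 2.58*z - 2.84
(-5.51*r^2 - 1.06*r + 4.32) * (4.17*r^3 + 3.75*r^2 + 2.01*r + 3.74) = -22.9767*r^5 - 25.0827*r^4 + 2.9643*r^3 - 6.538*r^2 + 4.7188*r + 16.1568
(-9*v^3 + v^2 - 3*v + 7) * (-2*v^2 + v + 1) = 18*v^5 - 11*v^4 - 2*v^3 - 16*v^2 + 4*v + 7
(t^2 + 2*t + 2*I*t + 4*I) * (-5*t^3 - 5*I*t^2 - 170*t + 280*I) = -5*t^5 - 10*t^4 - 15*I*t^4 - 160*t^3 - 30*I*t^3 - 320*t^2 - 60*I*t^2 - 560*t - 120*I*t - 1120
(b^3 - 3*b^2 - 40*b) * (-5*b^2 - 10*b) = -5*b^5 + 5*b^4 + 230*b^3 + 400*b^2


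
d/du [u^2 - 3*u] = 2*u - 3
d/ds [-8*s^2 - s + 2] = -16*s - 1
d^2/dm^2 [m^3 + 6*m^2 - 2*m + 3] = 6*m + 12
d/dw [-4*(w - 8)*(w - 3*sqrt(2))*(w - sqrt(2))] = -12*w^2 + 32*sqrt(2)*w + 64*w - 128*sqrt(2) - 24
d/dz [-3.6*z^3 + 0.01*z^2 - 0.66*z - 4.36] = -10.8*z^2 + 0.02*z - 0.66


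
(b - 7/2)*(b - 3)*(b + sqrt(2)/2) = b^3 - 13*b^2/2 + sqrt(2)*b^2/2 - 13*sqrt(2)*b/4 + 21*b/2 + 21*sqrt(2)/4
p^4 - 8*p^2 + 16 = (p - 2)^2*(p + 2)^2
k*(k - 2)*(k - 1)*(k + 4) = k^4 + k^3 - 10*k^2 + 8*k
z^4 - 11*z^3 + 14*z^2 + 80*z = z*(z - 8)*(z - 5)*(z + 2)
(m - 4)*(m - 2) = m^2 - 6*m + 8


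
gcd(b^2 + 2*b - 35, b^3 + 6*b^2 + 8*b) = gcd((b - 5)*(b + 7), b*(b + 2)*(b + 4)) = 1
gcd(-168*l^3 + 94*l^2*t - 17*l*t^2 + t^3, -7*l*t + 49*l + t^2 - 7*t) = -7*l + t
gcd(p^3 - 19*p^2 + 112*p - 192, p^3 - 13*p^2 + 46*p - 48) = p^2 - 11*p + 24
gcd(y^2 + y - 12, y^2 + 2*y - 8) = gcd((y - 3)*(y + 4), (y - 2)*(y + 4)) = y + 4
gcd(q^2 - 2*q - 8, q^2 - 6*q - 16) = q + 2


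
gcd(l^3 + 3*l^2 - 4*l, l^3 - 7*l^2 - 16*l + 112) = l + 4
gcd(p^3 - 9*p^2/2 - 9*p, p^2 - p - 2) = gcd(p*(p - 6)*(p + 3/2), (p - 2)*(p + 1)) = 1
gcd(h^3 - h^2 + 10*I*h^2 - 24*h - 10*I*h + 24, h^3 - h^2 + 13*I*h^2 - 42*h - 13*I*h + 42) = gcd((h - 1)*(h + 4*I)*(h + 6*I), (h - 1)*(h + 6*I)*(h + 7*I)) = h^2 + h*(-1 + 6*I) - 6*I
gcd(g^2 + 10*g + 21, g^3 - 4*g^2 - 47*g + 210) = g + 7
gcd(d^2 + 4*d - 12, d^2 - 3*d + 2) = d - 2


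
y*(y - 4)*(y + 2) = y^3 - 2*y^2 - 8*y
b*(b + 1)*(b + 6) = b^3 + 7*b^2 + 6*b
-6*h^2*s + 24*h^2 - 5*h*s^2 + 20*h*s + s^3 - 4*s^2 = (-6*h + s)*(h + s)*(s - 4)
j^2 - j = j*(j - 1)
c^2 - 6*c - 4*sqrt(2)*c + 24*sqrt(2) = (c - 6)*(c - 4*sqrt(2))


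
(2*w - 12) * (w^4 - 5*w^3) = 2*w^5 - 22*w^4 + 60*w^3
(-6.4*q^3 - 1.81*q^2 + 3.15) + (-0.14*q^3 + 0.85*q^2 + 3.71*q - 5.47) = -6.54*q^3 - 0.96*q^2 + 3.71*q - 2.32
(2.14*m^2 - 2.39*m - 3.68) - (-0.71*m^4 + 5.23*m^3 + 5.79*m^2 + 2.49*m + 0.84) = 0.71*m^4 - 5.23*m^3 - 3.65*m^2 - 4.88*m - 4.52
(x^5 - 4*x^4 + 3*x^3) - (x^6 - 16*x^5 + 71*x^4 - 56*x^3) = -x^6 + 17*x^5 - 75*x^4 + 59*x^3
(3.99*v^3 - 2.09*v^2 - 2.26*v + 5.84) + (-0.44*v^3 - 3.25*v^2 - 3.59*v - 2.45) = 3.55*v^3 - 5.34*v^2 - 5.85*v + 3.39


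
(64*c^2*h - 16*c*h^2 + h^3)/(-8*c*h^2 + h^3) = (-8*c + h)/h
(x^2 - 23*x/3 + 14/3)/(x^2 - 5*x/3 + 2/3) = (x - 7)/(x - 1)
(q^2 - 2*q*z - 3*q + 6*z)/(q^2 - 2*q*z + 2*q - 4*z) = (q - 3)/(q + 2)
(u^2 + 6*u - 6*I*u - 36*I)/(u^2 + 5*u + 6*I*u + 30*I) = (u^2 + 6*u*(1 - I) - 36*I)/(u^2 + u*(5 + 6*I) + 30*I)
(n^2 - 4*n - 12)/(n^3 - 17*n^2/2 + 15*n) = 2*(n + 2)/(n*(2*n - 5))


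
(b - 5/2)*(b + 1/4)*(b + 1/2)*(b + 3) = b^4 + 5*b^3/4 - 7*b^2 - 89*b/16 - 15/16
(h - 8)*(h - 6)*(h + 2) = h^3 - 12*h^2 + 20*h + 96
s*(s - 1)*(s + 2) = s^3 + s^2 - 2*s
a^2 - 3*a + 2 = (a - 2)*(a - 1)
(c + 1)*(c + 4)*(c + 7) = c^3 + 12*c^2 + 39*c + 28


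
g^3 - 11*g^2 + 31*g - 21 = (g - 7)*(g - 3)*(g - 1)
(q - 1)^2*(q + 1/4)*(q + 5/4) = q^4 - q^3/2 - 27*q^2/16 + 7*q/8 + 5/16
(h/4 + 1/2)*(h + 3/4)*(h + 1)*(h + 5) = h^4/4 + 35*h^3/16 + 23*h^2/4 + 91*h/16 + 15/8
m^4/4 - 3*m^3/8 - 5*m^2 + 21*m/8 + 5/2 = (m/4 + 1)*(m - 5)*(m - 1)*(m + 1/2)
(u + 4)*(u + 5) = u^2 + 9*u + 20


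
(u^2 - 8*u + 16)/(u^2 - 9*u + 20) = (u - 4)/(u - 5)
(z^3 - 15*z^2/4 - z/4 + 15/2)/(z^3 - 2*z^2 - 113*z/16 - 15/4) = 4*(z^2 - 5*z + 6)/(4*z^2 - 13*z - 12)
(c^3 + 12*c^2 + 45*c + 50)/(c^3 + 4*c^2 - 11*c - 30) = (c + 5)/(c - 3)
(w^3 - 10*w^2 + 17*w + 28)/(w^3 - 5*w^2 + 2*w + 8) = (w - 7)/(w - 2)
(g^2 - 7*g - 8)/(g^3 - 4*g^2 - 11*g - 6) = (g - 8)/(g^2 - 5*g - 6)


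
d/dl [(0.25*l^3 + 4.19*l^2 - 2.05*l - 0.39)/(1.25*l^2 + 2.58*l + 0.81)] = (0.3125*l^4 + 1.29*l^3 + 13.9802*l^2 + 7.7628*l - 0.6543)/(1.5625*l^4 + 6.45*l^3 + 8.6814*l^2 + 4.1796*l + 0.6561)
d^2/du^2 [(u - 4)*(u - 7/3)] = 2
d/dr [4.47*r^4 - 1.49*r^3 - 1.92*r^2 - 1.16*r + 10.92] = 17.88*r^3 - 4.47*r^2 - 3.84*r - 1.16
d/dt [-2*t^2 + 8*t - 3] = 8 - 4*t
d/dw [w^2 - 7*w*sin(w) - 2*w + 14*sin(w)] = -7*w*cos(w) + 2*w - 7*sin(w) + 14*cos(w) - 2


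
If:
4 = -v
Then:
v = -4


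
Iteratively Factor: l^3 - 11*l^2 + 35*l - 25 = (l - 5)*(l^2 - 6*l + 5) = (l - 5)*(l - 1)*(l - 5)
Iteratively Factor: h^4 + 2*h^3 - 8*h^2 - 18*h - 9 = (h + 1)*(h^3 + h^2 - 9*h - 9) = (h - 3)*(h + 1)*(h^2 + 4*h + 3) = (h - 3)*(h + 1)^2*(h + 3)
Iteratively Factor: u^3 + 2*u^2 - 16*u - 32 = (u + 4)*(u^2 - 2*u - 8) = (u - 4)*(u + 4)*(u + 2)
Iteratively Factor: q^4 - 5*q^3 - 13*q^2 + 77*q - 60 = (q - 5)*(q^3 - 13*q + 12) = (q - 5)*(q + 4)*(q^2 - 4*q + 3) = (q - 5)*(q - 1)*(q + 4)*(q - 3)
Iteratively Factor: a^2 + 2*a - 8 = (a - 2)*(a + 4)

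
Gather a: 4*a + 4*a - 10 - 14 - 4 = 8*a - 28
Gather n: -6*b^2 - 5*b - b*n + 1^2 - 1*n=-6*b^2 - 5*b + n*(-b - 1) + 1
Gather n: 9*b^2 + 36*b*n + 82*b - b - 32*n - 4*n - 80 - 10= 9*b^2 + 81*b + n*(36*b - 36) - 90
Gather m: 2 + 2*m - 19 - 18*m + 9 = -16*m - 8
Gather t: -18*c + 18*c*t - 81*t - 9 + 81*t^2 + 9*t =-18*c + 81*t^2 + t*(18*c - 72) - 9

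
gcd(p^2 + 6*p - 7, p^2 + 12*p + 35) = p + 7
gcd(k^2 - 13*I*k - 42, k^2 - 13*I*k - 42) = k^2 - 13*I*k - 42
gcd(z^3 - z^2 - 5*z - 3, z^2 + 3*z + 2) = z + 1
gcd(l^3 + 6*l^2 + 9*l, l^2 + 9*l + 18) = l + 3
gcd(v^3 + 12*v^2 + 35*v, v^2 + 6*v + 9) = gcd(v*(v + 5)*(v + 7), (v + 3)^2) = 1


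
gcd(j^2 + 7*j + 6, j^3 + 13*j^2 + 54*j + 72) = j + 6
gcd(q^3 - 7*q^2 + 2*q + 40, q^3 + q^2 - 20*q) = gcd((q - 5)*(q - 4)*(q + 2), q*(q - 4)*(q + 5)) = q - 4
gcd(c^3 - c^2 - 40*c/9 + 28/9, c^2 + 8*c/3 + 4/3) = c + 2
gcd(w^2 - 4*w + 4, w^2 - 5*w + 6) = w - 2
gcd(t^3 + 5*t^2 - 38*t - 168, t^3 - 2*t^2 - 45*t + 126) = t^2 + t - 42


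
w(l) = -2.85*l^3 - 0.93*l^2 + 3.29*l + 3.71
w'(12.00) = -1250.23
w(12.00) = -5015.53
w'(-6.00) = -293.35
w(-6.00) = 566.09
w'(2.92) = -75.04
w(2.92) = -65.57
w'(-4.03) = -128.07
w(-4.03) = 161.88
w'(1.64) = -22.76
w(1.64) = -5.97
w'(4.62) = -187.80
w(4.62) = -281.98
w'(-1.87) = -23.13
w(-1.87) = 12.94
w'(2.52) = -55.69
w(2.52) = -39.51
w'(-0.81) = -0.81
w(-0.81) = 1.95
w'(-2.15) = -32.23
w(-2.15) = 20.66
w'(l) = -8.55*l^2 - 1.86*l + 3.29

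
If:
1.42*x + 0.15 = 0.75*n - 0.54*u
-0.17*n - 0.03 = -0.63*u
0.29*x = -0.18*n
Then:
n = 0.12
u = 0.08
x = -0.07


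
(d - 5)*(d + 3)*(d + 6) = d^3 + 4*d^2 - 27*d - 90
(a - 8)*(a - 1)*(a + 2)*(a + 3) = a^4 - 4*a^3 - 31*a^2 - 14*a + 48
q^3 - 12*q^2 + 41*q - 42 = (q - 7)*(q - 3)*(q - 2)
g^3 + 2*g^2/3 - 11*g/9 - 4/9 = (g - 1)*(g + 1/3)*(g + 4/3)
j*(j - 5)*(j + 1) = j^3 - 4*j^2 - 5*j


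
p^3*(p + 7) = p^4 + 7*p^3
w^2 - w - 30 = (w - 6)*(w + 5)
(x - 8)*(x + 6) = x^2 - 2*x - 48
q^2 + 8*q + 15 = (q + 3)*(q + 5)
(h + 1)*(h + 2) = h^2 + 3*h + 2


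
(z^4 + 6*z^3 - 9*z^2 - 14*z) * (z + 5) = z^5 + 11*z^4 + 21*z^3 - 59*z^2 - 70*z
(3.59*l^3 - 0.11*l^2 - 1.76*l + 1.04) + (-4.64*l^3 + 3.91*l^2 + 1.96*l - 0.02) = -1.05*l^3 + 3.8*l^2 + 0.2*l + 1.02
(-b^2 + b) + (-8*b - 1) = -b^2 - 7*b - 1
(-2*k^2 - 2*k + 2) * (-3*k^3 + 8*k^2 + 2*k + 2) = 6*k^5 - 10*k^4 - 26*k^3 + 8*k^2 + 4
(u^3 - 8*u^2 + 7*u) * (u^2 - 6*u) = u^5 - 14*u^4 + 55*u^3 - 42*u^2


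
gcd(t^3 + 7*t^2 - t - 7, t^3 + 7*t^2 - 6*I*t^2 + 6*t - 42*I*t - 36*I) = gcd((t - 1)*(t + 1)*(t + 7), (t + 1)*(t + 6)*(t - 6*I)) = t + 1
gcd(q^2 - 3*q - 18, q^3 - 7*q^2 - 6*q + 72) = q^2 - 3*q - 18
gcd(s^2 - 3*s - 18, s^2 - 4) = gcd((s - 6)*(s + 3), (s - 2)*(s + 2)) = 1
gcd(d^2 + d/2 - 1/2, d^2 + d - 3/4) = d - 1/2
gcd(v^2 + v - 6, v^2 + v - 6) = v^2 + v - 6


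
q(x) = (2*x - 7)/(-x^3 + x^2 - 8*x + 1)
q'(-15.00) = 0.00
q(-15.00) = -0.00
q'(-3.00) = -0.11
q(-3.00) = -0.21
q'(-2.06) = -0.23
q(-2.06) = -0.37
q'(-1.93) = -0.26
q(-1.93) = -0.40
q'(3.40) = -0.04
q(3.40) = 0.00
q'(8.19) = 0.00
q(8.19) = -0.02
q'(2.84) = -0.08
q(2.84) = 0.04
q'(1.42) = -0.55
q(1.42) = 0.37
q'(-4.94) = -0.03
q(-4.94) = -0.09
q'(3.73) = -0.03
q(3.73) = -0.01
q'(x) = (2*x - 7)*(3*x^2 - 2*x + 8)/(-x^3 + x^2 - 8*x + 1)^2 + 2/(-x^3 + x^2 - 8*x + 1)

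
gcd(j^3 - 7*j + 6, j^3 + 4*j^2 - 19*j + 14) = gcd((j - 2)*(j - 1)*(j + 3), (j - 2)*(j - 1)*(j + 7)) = j^2 - 3*j + 2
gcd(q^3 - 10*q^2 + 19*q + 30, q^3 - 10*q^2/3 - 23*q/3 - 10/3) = q^2 - 4*q - 5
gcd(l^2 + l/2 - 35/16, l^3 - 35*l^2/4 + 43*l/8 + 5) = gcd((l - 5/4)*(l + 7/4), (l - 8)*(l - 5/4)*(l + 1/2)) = l - 5/4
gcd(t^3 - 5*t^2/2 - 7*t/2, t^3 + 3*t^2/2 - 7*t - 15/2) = t + 1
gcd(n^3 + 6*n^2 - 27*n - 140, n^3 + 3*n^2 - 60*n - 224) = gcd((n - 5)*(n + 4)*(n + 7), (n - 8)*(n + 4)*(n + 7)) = n^2 + 11*n + 28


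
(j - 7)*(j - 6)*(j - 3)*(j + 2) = j^4 - 14*j^3 + 49*j^2 + 36*j - 252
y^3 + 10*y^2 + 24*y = y*(y + 4)*(y + 6)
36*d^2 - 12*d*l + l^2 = (-6*d + l)^2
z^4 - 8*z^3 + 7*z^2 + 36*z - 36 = (z - 6)*(z - 3)*(z - 1)*(z + 2)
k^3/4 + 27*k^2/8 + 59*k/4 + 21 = (k/4 + 1)*(k + 7/2)*(k + 6)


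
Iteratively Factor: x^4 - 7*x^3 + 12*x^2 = (x)*(x^3 - 7*x^2 + 12*x) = x^2*(x^2 - 7*x + 12) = x^2*(x - 4)*(x - 3)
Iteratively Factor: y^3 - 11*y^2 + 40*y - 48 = (y - 3)*(y^2 - 8*y + 16) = (y - 4)*(y - 3)*(y - 4)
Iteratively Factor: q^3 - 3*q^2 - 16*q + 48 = (q - 3)*(q^2 - 16) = (q - 3)*(q + 4)*(q - 4)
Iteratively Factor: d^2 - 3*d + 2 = (d - 1)*(d - 2)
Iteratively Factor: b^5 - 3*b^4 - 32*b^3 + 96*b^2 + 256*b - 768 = (b + 4)*(b^4 - 7*b^3 - 4*b^2 + 112*b - 192) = (b - 4)*(b + 4)*(b^3 - 3*b^2 - 16*b + 48) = (b - 4)^2*(b + 4)*(b^2 + b - 12) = (b - 4)^2*(b - 3)*(b + 4)*(b + 4)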